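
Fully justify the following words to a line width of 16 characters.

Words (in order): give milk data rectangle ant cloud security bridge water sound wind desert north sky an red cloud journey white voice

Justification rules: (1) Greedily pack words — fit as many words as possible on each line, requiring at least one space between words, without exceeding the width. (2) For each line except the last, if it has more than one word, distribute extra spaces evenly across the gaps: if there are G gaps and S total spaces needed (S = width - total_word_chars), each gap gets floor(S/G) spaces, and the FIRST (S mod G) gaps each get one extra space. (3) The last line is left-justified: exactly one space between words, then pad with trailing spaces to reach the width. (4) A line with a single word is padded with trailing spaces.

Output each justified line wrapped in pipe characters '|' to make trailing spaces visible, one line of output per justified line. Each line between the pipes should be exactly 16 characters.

Answer: |give  milk  data|
|rectangle    ant|
|cloud   security|
|bridge     water|
|sound       wind|
|desert north sky|
|an   red   cloud|
|journey    white|
|voice           |

Derivation:
Line 1: ['give', 'milk', 'data'] (min_width=14, slack=2)
Line 2: ['rectangle', 'ant'] (min_width=13, slack=3)
Line 3: ['cloud', 'security'] (min_width=14, slack=2)
Line 4: ['bridge', 'water'] (min_width=12, slack=4)
Line 5: ['sound', 'wind'] (min_width=10, slack=6)
Line 6: ['desert', 'north', 'sky'] (min_width=16, slack=0)
Line 7: ['an', 'red', 'cloud'] (min_width=12, slack=4)
Line 8: ['journey', 'white'] (min_width=13, slack=3)
Line 9: ['voice'] (min_width=5, slack=11)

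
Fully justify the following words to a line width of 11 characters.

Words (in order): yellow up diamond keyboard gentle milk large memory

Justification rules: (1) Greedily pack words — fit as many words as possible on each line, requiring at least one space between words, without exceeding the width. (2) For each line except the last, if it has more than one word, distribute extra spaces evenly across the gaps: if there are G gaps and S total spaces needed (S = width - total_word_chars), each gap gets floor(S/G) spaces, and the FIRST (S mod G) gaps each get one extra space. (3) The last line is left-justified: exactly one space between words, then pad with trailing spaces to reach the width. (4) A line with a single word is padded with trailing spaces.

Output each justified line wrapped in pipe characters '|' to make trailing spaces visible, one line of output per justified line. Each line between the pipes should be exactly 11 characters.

Line 1: ['yellow', 'up'] (min_width=9, slack=2)
Line 2: ['diamond'] (min_width=7, slack=4)
Line 3: ['keyboard'] (min_width=8, slack=3)
Line 4: ['gentle', 'milk'] (min_width=11, slack=0)
Line 5: ['large'] (min_width=5, slack=6)
Line 6: ['memory'] (min_width=6, slack=5)

Answer: |yellow   up|
|diamond    |
|keyboard   |
|gentle milk|
|large      |
|memory     |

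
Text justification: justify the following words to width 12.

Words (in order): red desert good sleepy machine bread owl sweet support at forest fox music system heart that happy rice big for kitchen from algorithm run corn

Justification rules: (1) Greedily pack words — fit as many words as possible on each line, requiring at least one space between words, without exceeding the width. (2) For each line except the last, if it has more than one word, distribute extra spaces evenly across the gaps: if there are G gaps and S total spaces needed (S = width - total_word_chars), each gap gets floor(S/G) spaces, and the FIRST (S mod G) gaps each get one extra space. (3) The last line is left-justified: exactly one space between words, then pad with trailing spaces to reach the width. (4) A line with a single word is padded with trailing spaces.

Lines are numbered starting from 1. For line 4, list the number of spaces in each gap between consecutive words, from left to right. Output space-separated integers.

Answer: 4

Derivation:
Line 1: ['red', 'desert'] (min_width=10, slack=2)
Line 2: ['good', 'sleepy'] (min_width=11, slack=1)
Line 3: ['machine'] (min_width=7, slack=5)
Line 4: ['bread', 'owl'] (min_width=9, slack=3)
Line 5: ['sweet'] (min_width=5, slack=7)
Line 6: ['support', 'at'] (min_width=10, slack=2)
Line 7: ['forest', 'fox'] (min_width=10, slack=2)
Line 8: ['music', 'system'] (min_width=12, slack=0)
Line 9: ['heart', 'that'] (min_width=10, slack=2)
Line 10: ['happy', 'rice'] (min_width=10, slack=2)
Line 11: ['big', 'for'] (min_width=7, slack=5)
Line 12: ['kitchen', 'from'] (min_width=12, slack=0)
Line 13: ['algorithm'] (min_width=9, slack=3)
Line 14: ['run', 'corn'] (min_width=8, slack=4)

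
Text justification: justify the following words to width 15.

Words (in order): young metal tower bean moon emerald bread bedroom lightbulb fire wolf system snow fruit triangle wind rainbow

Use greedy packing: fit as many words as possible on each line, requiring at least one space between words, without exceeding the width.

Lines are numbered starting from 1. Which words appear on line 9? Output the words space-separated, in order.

Answer: rainbow

Derivation:
Line 1: ['young', 'metal'] (min_width=11, slack=4)
Line 2: ['tower', 'bean', 'moon'] (min_width=15, slack=0)
Line 3: ['emerald', 'bread'] (min_width=13, slack=2)
Line 4: ['bedroom'] (min_width=7, slack=8)
Line 5: ['lightbulb', 'fire'] (min_width=14, slack=1)
Line 6: ['wolf', 'system'] (min_width=11, slack=4)
Line 7: ['snow', 'fruit'] (min_width=10, slack=5)
Line 8: ['triangle', 'wind'] (min_width=13, slack=2)
Line 9: ['rainbow'] (min_width=7, slack=8)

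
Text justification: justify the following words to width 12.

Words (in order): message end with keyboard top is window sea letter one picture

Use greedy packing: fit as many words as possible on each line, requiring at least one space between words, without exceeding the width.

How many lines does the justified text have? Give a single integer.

Line 1: ['message', 'end'] (min_width=11, slack=1)
Line 2: ['with'] (min_width=4, slack=8)
Line 3: ['keyboard', 'top'] (min_width=12, slack=0)
Line 4: ['is', 'window'] (min_width=9, slack=3)
Line 5: ['sea', 'letter'] (min_width=10, slack=2)
Line 6: ['one', 'picture'] (min_width=11, slack=1)
Total lines: 6

Answer: 6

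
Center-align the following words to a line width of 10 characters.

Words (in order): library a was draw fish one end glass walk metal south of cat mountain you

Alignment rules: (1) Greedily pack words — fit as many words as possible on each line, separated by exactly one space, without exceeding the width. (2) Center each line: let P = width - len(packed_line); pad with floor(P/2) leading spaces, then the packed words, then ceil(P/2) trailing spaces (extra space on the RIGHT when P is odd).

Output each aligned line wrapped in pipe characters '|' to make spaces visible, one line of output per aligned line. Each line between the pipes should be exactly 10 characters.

Line 1: ['library', 'a'] (min_width=9, slack=1)
Line 2: ['was', 'draw'] (min_width=8, slack=2)
Line 3: ['fish', 'one'] (min_width=8, slack=2)
Line 4: ['end', 'glass'] (min_width=9, slack=1)
Line 5: ['walk', 'metal'] (min_width=10, slack=0)
Line 6: ['south', 'of'] (min_width=8, slack=2)
Line 7: ['cat'] (min_width=3, slack=7)
Line 8: ['mountain'] (min_width=8, slack=2)
Line 9: ['you'] (min_width=3, slack=7)

Answer: |library a |
| was draw |
| fish one |
|end glass |
|walk metal|
| south of |
|   cat    |
| mountain |
|   you    |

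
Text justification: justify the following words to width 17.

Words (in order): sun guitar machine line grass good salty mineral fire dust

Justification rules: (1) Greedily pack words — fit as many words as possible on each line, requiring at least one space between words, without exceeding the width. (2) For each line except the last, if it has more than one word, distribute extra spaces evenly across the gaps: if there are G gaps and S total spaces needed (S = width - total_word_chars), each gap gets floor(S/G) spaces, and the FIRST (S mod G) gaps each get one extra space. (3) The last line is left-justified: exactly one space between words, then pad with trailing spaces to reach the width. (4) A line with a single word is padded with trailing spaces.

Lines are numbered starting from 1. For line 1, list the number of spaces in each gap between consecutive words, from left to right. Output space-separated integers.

Line 1: ['sun', 'guitar'] (min_width=10, slack=7)
Line 2: ['machine', 'line'] (min_width=12, slack=5)
Line 3: ['grass', 'good', 'salty'] (min_width=16, slack=1)
Line 4: ['mineral', 'fire', 'dust'] (min_width=17, slack=0)

Answer: 8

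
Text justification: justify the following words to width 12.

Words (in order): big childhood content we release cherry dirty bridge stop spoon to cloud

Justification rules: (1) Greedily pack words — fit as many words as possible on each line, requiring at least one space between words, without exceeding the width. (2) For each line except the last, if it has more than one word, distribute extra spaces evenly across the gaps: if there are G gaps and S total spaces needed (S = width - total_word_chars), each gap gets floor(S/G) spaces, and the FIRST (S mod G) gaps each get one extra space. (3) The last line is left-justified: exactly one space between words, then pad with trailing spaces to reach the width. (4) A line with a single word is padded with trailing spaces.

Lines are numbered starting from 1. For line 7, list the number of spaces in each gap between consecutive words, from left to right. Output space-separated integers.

Line 1: ['big'] (min_width=3, slack=9)
Line 2: ['childhood'] (min_width=9, slack=3)
Line 3: ['content', 'we'] (min_width=10, slack=2)
Line 4: ['release'] (min_width=7, slack=5)
Line 5: ['cherry', 'dirty'] (min_width=12, slack=0)
Line 6: ['bridge', 'stop'] (min_width=11, slack=1)
Line 7: ['spoon', 'to'] (min_width=8, slack=4)
Line 8: ['cloud'] (min_width=5, slack=7)

Answer: 5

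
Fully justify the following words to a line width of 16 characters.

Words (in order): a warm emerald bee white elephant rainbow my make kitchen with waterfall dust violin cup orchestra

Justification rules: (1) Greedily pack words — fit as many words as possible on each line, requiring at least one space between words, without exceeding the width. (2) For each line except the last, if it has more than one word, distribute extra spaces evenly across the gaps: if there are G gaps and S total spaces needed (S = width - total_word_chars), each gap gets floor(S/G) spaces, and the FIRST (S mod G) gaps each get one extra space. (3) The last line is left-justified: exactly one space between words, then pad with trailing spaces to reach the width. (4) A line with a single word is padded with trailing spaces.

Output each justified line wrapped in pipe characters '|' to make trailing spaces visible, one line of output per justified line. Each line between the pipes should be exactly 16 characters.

Answer: |a  warm  emerald|
|bee        white|
|elephant rainbow|
|my  make kitchen|
|with   waterfall|
|dust  violin cup|
|orchestra       |

Derivation:
Line 1: ['a', 'warm', 'emerald'] (min_width=14, slack=2)
Line 2: ['bee', 'white'] (min_width=9, slack=7)
Line 3: ['elephant', 'rainbow'] (min_width=16, slack=0)
Line 4: ['my', 'make', 'kitchen'] (min_width=15, slack=1)
Line 5: ['with', 'waterfall'] (min_width=14, slack=2)
Line 6: ['dust', 'violin', 'cup'] (min_width=15, slack=1)
Line 7: ['orchestra'] (min_width=9, slack=7)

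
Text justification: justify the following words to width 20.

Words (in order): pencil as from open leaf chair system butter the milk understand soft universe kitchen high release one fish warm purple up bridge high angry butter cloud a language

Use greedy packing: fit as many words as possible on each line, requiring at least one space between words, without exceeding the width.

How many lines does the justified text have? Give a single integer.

Line 1: ['pencil', 'as', 'from', 'open'] (min_width=19, slack=1)
Line 2: ['leaf', 'chair', 'system'] (min_width=17, slack=3)
Line 3: ['butter', 'the', 'milk'] (min_width=15, slack=5)
Line 4: ['understand', 'soft'] (min_width=15, slack=5)
Line 5: ['universe', 'kitchen'] (min_width=16, slack=4)
Line 6: ['high', 'release', 'one'] (min_width=16, slack=4)
Line 7: ['fish', 'warm', 'purple', 'up'] (min_width=19, slack=1)
Line 8: ['bridge', 'high', 'angry'] (min_width=17, slack=3)
Line 9: ['butter', 'cloud', 'a'] (min_width=14, slack=6)
Line 10: ['language'] (min_width=8, slack=12)
Total lines: 10

Answer: 10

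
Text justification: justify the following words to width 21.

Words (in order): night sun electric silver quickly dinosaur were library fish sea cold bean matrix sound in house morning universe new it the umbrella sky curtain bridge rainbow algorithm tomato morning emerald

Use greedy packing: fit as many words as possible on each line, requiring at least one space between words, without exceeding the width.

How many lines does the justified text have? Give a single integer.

Line 1: ['night', 'sun', 'electric'] (min_width=18, slack=3)
Line 2: ['silver', 'quickly'] (min_width=14, slack=7)
Line 3: ['dinosaur', 'were', 'library'] (min_width=21, slack=0)
Line 4: ['fish', 'sea', 'cold', 'bean'] (min_width=18, slack=3)
Line 5: ['matrix', 'sound', 'in', 'house'] (min_width=21, slack=0)
Line 6: ['morning', 'universe', 'new'] (min_width=20, slack=1)
Line 7: ['it', 'the', 'umbrella', 'sky'] (min_width=19, slack=2)
Line 8: ['curtain', 'bridge'] (min_width=14, slack=7)
Line 9: ['rainbow', 'algorithm'] (min_width=17, slack=4)
Line 10: ['tomato', 'morning'] (min_width=14, slack=7)
Line 11: ['emerald'] (min_width=7, slack=14)
Total lines: 11

Answer: 11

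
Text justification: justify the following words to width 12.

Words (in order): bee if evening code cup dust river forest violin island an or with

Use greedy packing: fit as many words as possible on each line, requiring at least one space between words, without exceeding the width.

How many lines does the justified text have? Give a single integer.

Line 1: ['bee', 'if'] (min_width=6, slack=6)
Line 2: ['evening', 'code'] (min_width=12, slack=0)
Line 3: ['cup', 'dust'] (min_width=8, slack=4)
Line 4: ['river', 'forest'] (min_width=12, slack=0)
Line 5: ['violin'] (min_width=6, slack=6)
Line 6: ['island', 'an', 'or'] (min_width=12, slack=0)
Line 7: ['with'] (min_width=4, slack=8)
Total lines: 7

Answer: 7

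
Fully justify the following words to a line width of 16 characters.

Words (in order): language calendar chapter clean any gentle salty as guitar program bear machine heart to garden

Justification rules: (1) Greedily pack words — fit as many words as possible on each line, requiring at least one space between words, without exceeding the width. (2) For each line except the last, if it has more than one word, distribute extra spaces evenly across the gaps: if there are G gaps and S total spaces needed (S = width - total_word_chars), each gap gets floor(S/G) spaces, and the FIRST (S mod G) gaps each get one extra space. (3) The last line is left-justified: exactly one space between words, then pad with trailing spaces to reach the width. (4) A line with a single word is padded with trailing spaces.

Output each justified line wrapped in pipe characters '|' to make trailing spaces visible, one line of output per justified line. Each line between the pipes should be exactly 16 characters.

Answer: |language        |
|calendar chapter|
|clean any gentle|
|salty  as guitar|
|program     bear|
|machine heart to|
|garden          |

Derivation:
Line 1: ['language'] (min_width=8, slack=8)
Line 2: ['calendar', 'chapter'] (min_width=16, slack=0)
Line 3: ['clean', 'any', 'gentle'] (min_width=16, slack=0)
Line 4: ['salty', 'as', 'guitar'] (min_width=15, slack=1)
Line 5: ['program', 'bear'] (min_width=12, slack=4)
Line 6: ['machine', 'heart', 'to'] (min_width=16, slack=0)
Line 7: ['garden'] (min_width=6, slack=10)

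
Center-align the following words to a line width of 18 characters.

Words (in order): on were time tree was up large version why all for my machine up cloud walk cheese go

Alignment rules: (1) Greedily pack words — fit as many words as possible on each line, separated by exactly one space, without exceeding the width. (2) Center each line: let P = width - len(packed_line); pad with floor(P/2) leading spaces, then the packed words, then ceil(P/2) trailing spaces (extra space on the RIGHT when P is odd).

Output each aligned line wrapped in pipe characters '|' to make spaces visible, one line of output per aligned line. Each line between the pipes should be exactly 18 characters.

Line 1: ['on', 'were', 'time', 'tree'] (min_width=17, slack=1)
Line 2: ['was', 'up', 'large'] (min_width=12, slack=6)
Line 3: ['version', 'why', 'all'] (min_width=15, slack=3)
Line 4: ['for', 'my', 'machine', 'up'] (min_width=17, slack=1)
Line 5: ['cloud', 'walk', 'cheese'] (min_width=17, slack=1)
Line 6: ['go'] (min_width=2, slack=16)

Answer: |on were time tree |
|   was up large   |
| version why all  |
|for my machine up |
|cloud walk cheese |
|        go        |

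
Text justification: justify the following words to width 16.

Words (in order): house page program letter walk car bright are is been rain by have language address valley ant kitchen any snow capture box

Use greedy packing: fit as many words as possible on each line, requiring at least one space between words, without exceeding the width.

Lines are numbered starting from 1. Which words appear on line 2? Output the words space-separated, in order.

Line 1: ['house', 'page'] (min_width=10, slack=6)
Line 2: ['program', 'letter'] (min_width=14, slack=2)
Line 3: ['walk', 'car', 'bright'] (min_width=15, slack=1)
Line 4: ['are', 'is', 'been', 'rain'] (min_width=16, slack=0)
Line 5: ['by', 'have', 'language'] (min_width=16, slack=0)
Line 6: ['address', 'valley'] (min_width=14, slack=2)
Line 7: ['ant', 'kitchen', 'any'] (min_width=15, slack=1)
Line 8: ['snow', 'capture', 'box'] (min_width=16, slack=0)

Answer: program letter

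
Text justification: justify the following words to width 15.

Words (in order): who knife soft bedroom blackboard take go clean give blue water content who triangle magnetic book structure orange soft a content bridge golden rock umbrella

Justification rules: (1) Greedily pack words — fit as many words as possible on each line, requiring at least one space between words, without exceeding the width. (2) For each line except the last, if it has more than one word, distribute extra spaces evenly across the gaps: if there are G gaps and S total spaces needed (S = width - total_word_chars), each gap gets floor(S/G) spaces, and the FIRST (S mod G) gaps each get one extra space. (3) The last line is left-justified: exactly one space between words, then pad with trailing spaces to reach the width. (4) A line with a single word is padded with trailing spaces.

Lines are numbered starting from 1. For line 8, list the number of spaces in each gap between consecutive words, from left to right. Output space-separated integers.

Answer: 3

Derivation:
Line 1: ['who', 'knife', 'soft'] (min_width=14, slack=1)
Line 2: ['bedroom'] (min_width=7, slack=8)
Line 3: ['blackboard', 'take'] (min_width=15, slack=0)
Line 4: ['go', 'clean', 'give'] (min_width=13, slack=2)
Line 5: ['blue', 'water'] (min_width=10, slack=5)
Line 6: ['content', 'who'] (min_width=11, slack=4)
Line 7: ['triangle'] (min_width=8, slack=7)
Line 8: ['magnetic', 'book'] (min_width=13, slack=2)
Line 9: ['structure'] (min_width=9, slack=6)
Line 10: ['orange', 'soft', 'a'] (min_width=13, slack=2)
Line 11: ['content', 'bridge'] (min_width=14, slack=1)
Line 12: ['golden', 'rock'] (min_width=11, slack=4)
Line 13: ['umbrella'] (min_width=8, slack=7)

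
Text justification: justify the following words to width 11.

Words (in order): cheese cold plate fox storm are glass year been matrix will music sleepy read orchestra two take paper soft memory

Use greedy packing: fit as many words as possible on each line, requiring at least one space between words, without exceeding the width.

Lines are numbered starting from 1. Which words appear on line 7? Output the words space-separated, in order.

Answer: sleepy read

Derivation:
Line 1: ['cheese', 'cold'] (min_width=11, slack=0)
Line 2: ['plate', 'fox'] (min_width=9, slack=2)
Line 3: ['storm', 'are'] (min_width=9, slack=2)
Line 4: ['glass', 'year'] (min_width=10, slack=1)
Line 5: ['been', 'matrix'] (min_width=11, slack=0)
Line 6: ['will', 'music'] (min_width=10, slack=1)
Line 7: ['sleepy', 'read'] (min_width=11, slack=0)
Line 8: ['orchestra'] (min_width=9, slack=2)
Line 9: ['two', 'take'] (min_width=8, slack=3)
Line 10: ['paper', 'soft'] (min_width=10, slack=1)
Line 11: ['memory'] (min_width=6, slack=5)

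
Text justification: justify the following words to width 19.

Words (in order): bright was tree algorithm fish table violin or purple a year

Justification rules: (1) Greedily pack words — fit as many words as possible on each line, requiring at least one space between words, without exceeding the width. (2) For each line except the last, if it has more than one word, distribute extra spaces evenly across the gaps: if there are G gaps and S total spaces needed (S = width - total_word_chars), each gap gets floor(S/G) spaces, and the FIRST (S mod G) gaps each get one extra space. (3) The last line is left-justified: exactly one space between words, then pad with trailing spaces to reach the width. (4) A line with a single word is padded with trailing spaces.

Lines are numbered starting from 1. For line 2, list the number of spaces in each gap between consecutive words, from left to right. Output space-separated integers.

Answer: 6

Derivation:
Line 1: ['bright', 'was', 'tree'] (min_width=15, slack=4)
Line 2: ['algorithm', 'fish'] (min_width=14, slack=5)
Line 3: ['table', 'violin', 'or'] (min_width=15, slack=4)
Line 4: ['purple', 'a', 'year'] (min_width=13, slack=6)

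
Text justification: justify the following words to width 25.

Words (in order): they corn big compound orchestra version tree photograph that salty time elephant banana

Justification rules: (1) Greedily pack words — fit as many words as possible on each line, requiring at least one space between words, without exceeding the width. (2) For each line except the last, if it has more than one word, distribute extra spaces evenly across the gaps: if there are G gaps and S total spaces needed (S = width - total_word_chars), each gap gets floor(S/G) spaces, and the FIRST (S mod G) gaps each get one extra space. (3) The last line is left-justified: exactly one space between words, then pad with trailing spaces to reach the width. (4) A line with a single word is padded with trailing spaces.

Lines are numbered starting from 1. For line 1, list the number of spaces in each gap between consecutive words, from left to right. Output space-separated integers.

Line 1: ['they', 'corn', 'big', 'compound'] (min_width=22, slack=3)
Line 2: ['orchestra', 'version', 'tree'] (min_width=22, slack=3)
Line 3: ['photograph', 'that', 'salty'] (min_width=21, slack=4)
Line 4: ['time', 'elephant', 'banana'] (min_width=20, slack=5)

Answer: 2 2 2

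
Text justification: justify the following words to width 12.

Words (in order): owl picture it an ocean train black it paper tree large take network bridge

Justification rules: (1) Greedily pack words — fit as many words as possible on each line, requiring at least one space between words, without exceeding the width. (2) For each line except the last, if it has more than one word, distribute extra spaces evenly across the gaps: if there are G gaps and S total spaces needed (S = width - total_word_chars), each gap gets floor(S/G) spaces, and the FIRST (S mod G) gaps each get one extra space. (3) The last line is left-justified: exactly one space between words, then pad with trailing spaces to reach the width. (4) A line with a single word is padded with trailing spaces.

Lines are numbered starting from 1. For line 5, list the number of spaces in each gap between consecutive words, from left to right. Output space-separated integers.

Answer: 3

Derivation:
Line 1: ['owl', 'picture'] (min_width=11, slack=1)
Line 2: ['it', 'an', 'ocean'] (min_width=11, slack=1)
Line 3: ['train', 'black'] (min_width=11, slack=1)
Line 4: ['it', 'paper'] (min_width=8, slack=4)
Line 5: ['tree', 'large'] (min_width=10, slack=2)
Line 6: ['take', 'network'] (min_width=12, slack=0)
Line 7: ['bridge'] (min_width=6, slack=6)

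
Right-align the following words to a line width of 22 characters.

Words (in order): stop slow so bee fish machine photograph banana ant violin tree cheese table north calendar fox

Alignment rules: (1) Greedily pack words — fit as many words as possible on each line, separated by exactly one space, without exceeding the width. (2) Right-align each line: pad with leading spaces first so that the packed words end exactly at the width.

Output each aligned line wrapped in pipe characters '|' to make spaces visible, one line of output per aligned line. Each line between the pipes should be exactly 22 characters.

Line 1: ['stop', 'slow', 'so', 'bee', 'fish'] (min_width=21, slack=1)
Line 2: ['machine', 'photograph'] (min_width=18, slack=4)
Line 3: ['banana', 'ant', 'violin', 'tree'] (min_width=22, slack=0)
Line 4: ['cheese', 'table', 'north'] (min_width=18, slack=4)
Line 5: ['calendar', 'fox'] (min_width=12, slack=10)

Answer: | stop slow so bee fish|
|    machine photograph|
|banana ant violin tree|
|    cheese table north|
|          calendar fox|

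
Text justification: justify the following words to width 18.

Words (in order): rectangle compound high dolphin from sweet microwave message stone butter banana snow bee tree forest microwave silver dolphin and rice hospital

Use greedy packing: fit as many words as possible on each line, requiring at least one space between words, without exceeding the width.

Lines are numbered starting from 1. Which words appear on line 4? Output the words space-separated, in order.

Line 1: ['rectangle', 'compound'] (min_width=18, slack=0)
Line 2: ['high', 'dolphin', 'from'] (min_width=17, slack=1)
Line 3: ['sweet', 'microwave'] (min_width=15, slack=3)
Line 4: ['message', 'stone'] (min_width=13, slack=5)
Line 5: ['butter', 'banana', 'snow'] (min_width=18, slack=0)
Line 6: ['bee', 'tree', 'forest'] (min_width=15, slack=3)
Line 7: ['microwave', 'silver'] (min_width=16, slack=2)
Line 8: ['dolphin', 'and', 'rice'] (min_width=16, slack=2)
Line 9: ['hospital'] (min_width=8, slack=10)

Answer: message stone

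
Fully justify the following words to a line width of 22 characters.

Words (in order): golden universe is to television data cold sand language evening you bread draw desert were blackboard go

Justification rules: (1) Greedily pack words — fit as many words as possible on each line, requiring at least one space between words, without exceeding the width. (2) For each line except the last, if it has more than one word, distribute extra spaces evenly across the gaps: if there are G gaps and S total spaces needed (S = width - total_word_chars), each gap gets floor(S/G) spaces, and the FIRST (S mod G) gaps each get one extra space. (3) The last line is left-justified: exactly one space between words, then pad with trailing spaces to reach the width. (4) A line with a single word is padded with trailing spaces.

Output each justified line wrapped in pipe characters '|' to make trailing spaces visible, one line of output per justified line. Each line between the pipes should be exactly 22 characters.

Answer: |golden  universe is to|
|television  data  cold|
|sand  language evening|
|you  bread draw desert|
|were blackboard go    |

Derivation:
Line 1: ['golden', 'universe', 'is', 'to'] (min_width=21, slack=1)
Line 2: ['television', 'data', 'cold'] (min_width=20, slack=2)
Line 3: ['sand', 'language', 'evening'] (min_width=21, slack=1)
Line 4: ['you', 'bread', 'draw', 'desert'] (min_width=21, slack=1)
Line 5: ['were', 'blackboard', 'go'] (min_width=18, slack=4)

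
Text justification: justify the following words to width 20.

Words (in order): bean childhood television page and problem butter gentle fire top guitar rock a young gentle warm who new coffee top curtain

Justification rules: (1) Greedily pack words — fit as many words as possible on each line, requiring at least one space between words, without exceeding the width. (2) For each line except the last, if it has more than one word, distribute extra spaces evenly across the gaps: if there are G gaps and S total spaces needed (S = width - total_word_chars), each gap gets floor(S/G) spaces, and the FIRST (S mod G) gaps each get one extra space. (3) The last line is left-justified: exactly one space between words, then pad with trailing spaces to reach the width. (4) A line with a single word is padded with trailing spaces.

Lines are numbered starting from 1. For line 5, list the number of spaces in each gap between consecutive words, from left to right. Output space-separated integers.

Line 1: ['bean', 'childhood'] (min_width=14, slack=6)
Line 2: ['television', 'page', 'and'] (min_width=19, slack=1)
Line 3: ['problem', 'butter'] (min_width=14, slack=6)
Line 4: ['gentle', 'fire', 'top'] (min_width=15, slack=5)
Line 5: ['guitar', 'rock', 'a', 'young'] (min_width=19, slack=1)
Line 6: ['gentle', 'warm', 'who', 'new'] (min_width=19, slack=1)
Line 7: ['coffee', 'top', 'curtain'] (min_width=18, slack=2)

Answer: 2 1 1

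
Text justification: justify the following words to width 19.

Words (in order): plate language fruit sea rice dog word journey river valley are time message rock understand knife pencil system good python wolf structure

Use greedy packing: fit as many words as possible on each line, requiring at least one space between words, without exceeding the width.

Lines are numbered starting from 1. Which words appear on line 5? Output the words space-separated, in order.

Answer: message rock

Derivation:
Line 1: ['plate', 'language'] (min_width=14, slack=5)
Line 2: ['fruit', 'sea', 'rice', 'dog'] (min_width=18, slack=1)
Line 3: ['word', 'journey', 'river'] (min_width=18, slack=1)
Line 4: ['valley', 'are', 'time'] (min_width=15, slack=4)
Line 5: ['message', 'rock'] (min_width=12, slack=7)
Line 6: ['understand', 'knife'] (min_width=16, slack=3)
Line 7: ['pencil', 'system', 'good'] (min_width=18, slack=1)
Line 8: ['python', 'wolf'] (min_width=11, slack=8)
Line 9: ['structure'] (min_width=9, slack=10)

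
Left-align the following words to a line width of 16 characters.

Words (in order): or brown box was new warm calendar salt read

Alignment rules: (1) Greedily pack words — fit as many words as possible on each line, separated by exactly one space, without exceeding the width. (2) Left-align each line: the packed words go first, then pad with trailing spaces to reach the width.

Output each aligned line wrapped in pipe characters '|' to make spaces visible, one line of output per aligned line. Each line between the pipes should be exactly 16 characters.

Answer: |or brown box was|
|new warm        |
|calendar salt   |
|read            |

Derivation:
Line 1: ['or', 'brown', 'box', 'was'] (min_width=16, slack=0)
Line 2: ['new', 'warm'] (min_width=8, slack=8)
Line 3: ['calendar', 'salt'] (min_width=13, slack=3)
Line 4: ['read'] (min_width=4, slack=12)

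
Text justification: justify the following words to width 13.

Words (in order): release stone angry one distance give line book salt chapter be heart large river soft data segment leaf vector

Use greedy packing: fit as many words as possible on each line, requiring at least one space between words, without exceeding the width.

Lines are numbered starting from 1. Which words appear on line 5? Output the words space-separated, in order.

Line 1: ['release', 'stone'] (min_width=13, slack=0)
Line 2: ['angry', 'one'] (min_width=9, slack=4)
Line 3: ['distance', 'give'] (min_width=13, slack=0)
Line 4: ['line', 'book'] (min_width=9, slack=4)
Line 5: ['salt', 'chapter'] (min_width=12, slack=1)
Line 6: ['be', 'heart'] (min_width=8, slack=5)
Line 7: ['large', 'river'] (min_width=11, slack=2)
Line 8: ['soft', 'data'] (min_width=9, slack=4)
Line 9: ['segment', 'leaf'] (min_width=12, slack=1)
Line 10: ['vector'] (min_width=6, slack=7)

Answer: salt chapter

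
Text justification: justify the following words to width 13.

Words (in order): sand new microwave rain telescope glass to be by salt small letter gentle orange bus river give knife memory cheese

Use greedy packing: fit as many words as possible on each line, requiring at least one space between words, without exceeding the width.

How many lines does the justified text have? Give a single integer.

Line 1: ['sand', 'new'] (min_width=8, slack=5)
Line 2: ['microwave'] (min_width=9, slack=4)
Line 3: ['rain'] (min_width=4, slack=9)
Line 4: ['telescope'] (min_width=9, slack=4)
Line 5: ['glass', 'to', 'be'] (min_width=11, slack=2)
Line 6: ['by', 'salt', 'small'] (min_width=13, slack=0)
Line 7: ['letter', 'gentle'] (min_width=13, slack=0)
Line 8: ['orange', 'bus'] (min_width=10, slack=3)
Line 9: ['river', 'give'] (min_width=10, slack=3)
Line 10: ['knife', 'memory'] (min_width=12, slack=1)
Line 11: ['cheese'] (min_width=6, slack=7)
Total lines: 11

Answer: 11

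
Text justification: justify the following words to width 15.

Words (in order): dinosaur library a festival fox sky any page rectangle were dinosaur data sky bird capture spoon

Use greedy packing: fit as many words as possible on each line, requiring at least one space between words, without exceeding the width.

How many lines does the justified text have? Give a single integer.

Line 1: ['dinosaur'] (min_width=8, slack=7)
Line 2: ['library', 'a'] (min_width=9, slack=6)
Line 3: ['festival', 'fox'] (min_width=12, slack=3)
Line 4: ['sky', 'any', 'page'] (min_width=12, slack=3)
Line 5: ['rectangle', 'were'] (min_width=14, slack=1)
Line 6: ['dinosaur', 'data'] (min_width=13, slack=2)
Line 7: ['sky', 'bird'] (min_width=8, slack=7)
Line 8: ['capture', 'spoon'] (min_width=13, slack=2)
Total lines: 8

Answer: 8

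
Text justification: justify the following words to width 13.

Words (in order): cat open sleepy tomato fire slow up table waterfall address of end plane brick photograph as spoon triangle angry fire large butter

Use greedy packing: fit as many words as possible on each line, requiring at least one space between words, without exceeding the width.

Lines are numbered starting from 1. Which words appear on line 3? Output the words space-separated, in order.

Line 1: ['cat', 'open'] (min_width=8, slack=5)
Line 2: ['sleepy', 'tomato'] (min_width=13, slack=0)
Line 3: ['fire', 'slow', 'up'] (min_width=12, slack=1)
Line 4: ['table'] (min_width=5, slack=8)
Line 5: ['waterfall'] (min_width=9, slack=4)
Line 6: ['address', 'of'] (min_width=10, slack=3)
Line 7: ['end', 'plane'] (min_width=9, slack=4)
Line 8: ['brick'] (min_width=5, slack=8)
Line 9: ['photograph', 'as'] (min_width=13, slack=0)
Line 10: ['spoon'] (min_width=5, slack=8)
Line 11: ['triangle'] (min_width=8, slack=5)
Line 12: ['angry', 'fire'] (min_width=10, slack=3)
Line 13: ['large', 'butter'] (min_width=12, slack=1)

Answer: fire slow up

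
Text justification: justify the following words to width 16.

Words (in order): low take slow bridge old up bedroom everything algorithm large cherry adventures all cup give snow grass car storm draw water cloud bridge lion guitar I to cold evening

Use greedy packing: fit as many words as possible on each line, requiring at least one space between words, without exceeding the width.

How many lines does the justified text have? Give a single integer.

Line 1: ['low', 'take', 'slow'] (min_width=13, slack=3)
Line 2: ['bridge', 'old', 'up'] (min_width=13, slack=3)
Line 3: ['bedroom'] (min_width=7, slack=9)
Line 4: ['everything'] (min_width=10, slack=6)
Line 5: ['algorithm', 'large'] (min_width=15, slack=1)
Line 6: ['cherry'] (min_width=6, slack=10)
Line 7: ['adventures', 'all'] (min_width=14, slack=2)
Line 8: ['cup', 'give', 'snow'] (min_width=13, slack=3)
Line 9: ['grass', 'car', 'storm'] (min_width=15, slack=1)
Line 10: ['draw', 'water', 'cloud'] (min_width=16, slack=0)
Line 11: ['bridge', 'lion'] (min_width=11, slack=5)
Line 12: ['guitar', 'I', 'to', 'cold'] (min_width=16, slack=0)
Line 13: ['evening'] (min_width=7, slack=9)
Total lines: 13

Answer: 13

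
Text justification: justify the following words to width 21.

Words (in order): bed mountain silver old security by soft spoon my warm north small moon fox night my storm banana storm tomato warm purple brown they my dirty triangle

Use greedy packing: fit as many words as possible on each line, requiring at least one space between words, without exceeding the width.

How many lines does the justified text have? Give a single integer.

Answer: 8

Derivation:
Line 1: ['bed', 'mountain', 'silver'] (min_width=19, slack=2)
Line 2: ['old', 'security', 'by', 'soft'] (min_width=20, slack=1)
Line 3: ['spoon', 'my', 'warm', 'north'] (min_width=19, slack=2)
Line 4: ['small', 'moon', 'fox', 'night'] (min_width=20, slack=1)
Line 5: ['my', 'storm', 'banana', 'storm'] (min_width=21, slack=0)
Line 6: ['tomato', 'warm', 'purple'] (min_width=18, slack=3)
Line 7: ['brown', 'they', 'my', 'dirty'] (min_width=19, slack=2)
Line 8: ['triangle'] (min_width=8, slack=13)
Total lines: 8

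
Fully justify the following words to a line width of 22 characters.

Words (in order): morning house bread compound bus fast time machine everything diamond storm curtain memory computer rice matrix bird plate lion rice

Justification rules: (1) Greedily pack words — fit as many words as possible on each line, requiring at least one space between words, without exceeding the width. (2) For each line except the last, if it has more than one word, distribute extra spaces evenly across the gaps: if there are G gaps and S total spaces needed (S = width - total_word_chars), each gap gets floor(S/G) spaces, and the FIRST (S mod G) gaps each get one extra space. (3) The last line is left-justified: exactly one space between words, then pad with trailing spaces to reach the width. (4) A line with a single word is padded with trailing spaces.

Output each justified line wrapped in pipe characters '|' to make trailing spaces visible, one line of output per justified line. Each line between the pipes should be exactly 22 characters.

Answer: |morning   house  bread|
|compound bus fast time|
|machine     everything|
|diamond  storm curtain|
|memory  computer  rice|
|matrix bird plate lion|
|rice                  |

Derivation:
Line 1: ['morning', 'house', 'bread'] (min_width=19, slack=3)
Line 2: ['compound', 'bus', 'fast', 'time'] (min_width=22, slack=0)
Line 3: ['machine', 'everything'] (min_width=18, slack=4)
Line 4: ['diamond', 'storm', 'curtain'] (min_width=21, slack=1)
Line 5: ['memory', 'computer', 'rice'] (min_width=20, slack=2)
Line 6: ['matrix', 'bird', 'plate', 'lion'] (min_width=22, slack=0)
Line 7: ['rice'] (min_width=4, slack=18)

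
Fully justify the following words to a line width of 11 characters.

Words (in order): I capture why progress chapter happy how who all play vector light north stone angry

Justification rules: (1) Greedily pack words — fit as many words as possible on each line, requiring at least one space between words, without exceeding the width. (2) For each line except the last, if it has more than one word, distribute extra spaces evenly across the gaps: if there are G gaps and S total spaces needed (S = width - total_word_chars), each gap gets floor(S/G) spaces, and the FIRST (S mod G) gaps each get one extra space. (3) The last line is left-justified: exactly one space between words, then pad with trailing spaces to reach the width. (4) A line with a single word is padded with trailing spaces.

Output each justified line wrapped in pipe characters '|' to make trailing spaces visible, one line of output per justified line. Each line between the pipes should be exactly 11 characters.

Answer: |I   capture|
|why        |
|progress   |
|chapter    |
|happy   how|
|who     all|
|play vector|
|light north|
|stone angry|

Derivation:
Line 1: ['I', 'capture'] (min_width=9, slack=2)
Line 2: ['why'] (min_width=3, slack=8)
Line 3: ['progress'] (min_width=8, slack=3)
Line 4: ['chapter'] (min_width=7, slack=4)
Line 5: ['happy', 'how'] (min_width=9, slack=2)
Line 6: ['who', 'all'] (min_width=7, slack=4)
Line 7: ['play', 'vector'] (min_width=11, slack=0)
Line 8: ['light', 'north'] (min_width=11, slack=0)
Line 9: ['stone', 'angry'] (min_width=11, slack=0)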